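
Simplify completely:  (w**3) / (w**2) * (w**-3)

Quotient: w**1
Multiply by (w**-3): add exponents.

w**(-2)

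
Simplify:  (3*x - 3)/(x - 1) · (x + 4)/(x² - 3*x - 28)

Factor: 3*x - 3 = 3·(x - 1);  x² - 3*x - 28 = (x - 7)·(x + 4)
Cancel the common factors (x + 4), (x - 1).

3/(x - 7)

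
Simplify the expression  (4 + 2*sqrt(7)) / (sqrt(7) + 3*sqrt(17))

(-7 - 2*sqrt(7) + 6*sqrt(17) + 3*sqrt(119))/73

Multiply numerator and denominator by -3*sqrt(17) + sqrt(7).
Denominator becomes -146; numerator becomes -6*sqrt(119) - 12*sqrt(17) + 4*sqrt(7) + 14.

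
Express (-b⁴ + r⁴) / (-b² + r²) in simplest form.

Difference of fourth powers: factor out (-b² + r²).

b² + r²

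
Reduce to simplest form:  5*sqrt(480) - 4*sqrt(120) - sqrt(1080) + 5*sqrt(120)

16*sqrt(30)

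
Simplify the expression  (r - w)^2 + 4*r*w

(r + w)^2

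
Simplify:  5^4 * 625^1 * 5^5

5^13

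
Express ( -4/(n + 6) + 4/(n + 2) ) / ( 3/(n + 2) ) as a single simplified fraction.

16/(3*n + 18)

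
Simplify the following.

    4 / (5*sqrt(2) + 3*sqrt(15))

(-20*sqrt(2) + 12*sqrt(15))/85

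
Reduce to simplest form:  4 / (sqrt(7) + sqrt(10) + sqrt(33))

(-sqrt(2310) - 8*sqrt(33) + 15*sqrt(10) + 18*sqrt(7))/3

Group as (sqrt(7) + sqrt(33)) + sqrt(10); multiply by (sqrt(7) + sqrt(33)) - sqrt(10), then rationalise the remaining surd.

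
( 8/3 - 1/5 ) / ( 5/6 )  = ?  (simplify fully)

Numerator: 8/3 - 1/5 = 37/15
Denominator: 5/6 = 5/6
Divide: (37/15) · (6/5) = 74/25

74/25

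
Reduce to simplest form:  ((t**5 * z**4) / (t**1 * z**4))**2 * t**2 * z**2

Inside the bracket: t**4
Raise to the power 2: t**8
Multiply by t**2 * z**2: add exponents.

t**10*z**2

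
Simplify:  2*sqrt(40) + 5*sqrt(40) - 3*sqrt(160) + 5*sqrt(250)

27*sqrt(10)

2*sqrt(40) = 4*sqrt(10); 5*sqrt(40) = 10*sqrt(10); 3*sqrt(160) = 12*sqrt(10); 5*sqrt(250) = 25*sqrt(10)
Combine: (4 + 10 - 12 + 25)·sqrt(10) = 27*sqrt(10)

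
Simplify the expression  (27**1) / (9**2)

27**1 = 3**3; 9**2 = 3**4
Combine exponents: 3**(-1)

3**(-1)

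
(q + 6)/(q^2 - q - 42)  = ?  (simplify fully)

Factor: q^2 - q - 42 = (q + 6)*(q - 7)
Cancel the common factor (q + 6).

1/(q - 7)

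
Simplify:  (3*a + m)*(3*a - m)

Difference of squares with P = 3*a, Q = m.

9*a^2 - m^2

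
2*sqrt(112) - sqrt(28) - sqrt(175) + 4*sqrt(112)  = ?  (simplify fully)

17*sqrt(7)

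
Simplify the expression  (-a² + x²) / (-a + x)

-a² + x² factors as (-a + x)*(a + x).

a + x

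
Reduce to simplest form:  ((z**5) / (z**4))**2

Inside the bracket: z**1
Raise to the power 2: z**2

z**2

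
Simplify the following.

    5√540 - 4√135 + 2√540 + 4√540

5√540 = 30*√15; 4√135 = 12*√15; 2√540 = 12*√15; 4√540 = 24*√15
Combine: (30 - 12 + 12 + 24)·√15 = 54*√15

54*√15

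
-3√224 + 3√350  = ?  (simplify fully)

3√224 = 12*√14; 3√350 = 15*√14
Combine: (-12 + 15)·√14 = 3*√14

3*√14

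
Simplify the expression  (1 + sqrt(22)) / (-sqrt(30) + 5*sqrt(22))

Multiply numerator and denominator by sqrt(30) + 5*sqrt(22).
Denominator becomes 520; numerator becomes sqrt(30) + 5*sqrt(22) + 2*sqrt(165) + 110.

(sqrt(30) + 5*sqrt(22) + 2*sqrt(165) + 110)/520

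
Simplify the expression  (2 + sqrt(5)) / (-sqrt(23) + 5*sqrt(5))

Multiply numerator and denominator by sqrt(23) + 5*sqrt(5).
Denominator becomes 102; numerator becomes 2*sqrt(23) + sqrt(115) + 10*sqrt(5) + 25.

(2*sqrt(23) + sqrt(115) + 10*sqrt(5) + 25)/102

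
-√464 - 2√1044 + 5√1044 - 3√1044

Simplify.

-4*√29

√464 = 4*√29; 2√1044 = 12*√29; 5√1044 = 30*√29; 3√1044 = 18*√29
Combine: (-4 - 12 + 30 - 18)·√29 = -4*√29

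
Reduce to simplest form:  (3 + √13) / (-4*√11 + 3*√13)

(-4*√143 - 12*√11 - 39 - 9*√13)/59

Multiply numerator and denominator by 3*√13 + 4*√11.
Denominator becomes -59; numerator becomes 9*√13 + 39 + 12*√11 + 4*√143.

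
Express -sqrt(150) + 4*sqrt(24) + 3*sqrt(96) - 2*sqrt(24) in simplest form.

11*sqrt(6)

sqrt(150) = 5*sqrt(6); 4*sqrt(24) = 8*sqrt(6); 3*sqrt(96) = 12*sqrt(6); 2*sqrt(24) = 4*sqrt(6)
Combine: (-5 + 8 + 12 - 4)·sqrt(6) = 11*sqrt(6)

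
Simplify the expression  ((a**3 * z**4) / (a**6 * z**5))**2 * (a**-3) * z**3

z/a**9

Inside the bracket: (a**-3) * (z**-1)
Raise to the power 2: (a**-6) * (z**-2)
Multiply by (a**-3) * z**3: add exponents.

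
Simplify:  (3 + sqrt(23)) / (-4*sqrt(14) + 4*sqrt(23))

(3*sqrt(14) + 3*sqrt(23) + sqrt(322) + 23)/36

Multiply numerator and denominator by 4*sqrt(14) + 4*sqrt(23).
Denominator becomes 144; numerator becomes 12*sqrt(14) + 12*sqrt(23) + 4*sqrt(322) + 92.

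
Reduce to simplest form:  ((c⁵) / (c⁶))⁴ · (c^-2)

c^(-6)

Inside the bracket: (c^-1)
Raise to the power 4: (c^-4)
Multiply by (c^-2): add exponents.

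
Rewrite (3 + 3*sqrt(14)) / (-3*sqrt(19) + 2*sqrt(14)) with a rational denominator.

Multiply numerator and denominator by 2*sqrt(14) + 3*sqrt(19).
Denominator becomes -115; numerator becomes 6*sqrt(14) + 9*sqrt(19) + 84 + 9*sqrt(266).

(-9*sqrt(266) - 84 - 9*sqrt(19) - 6*sqrt(14))/115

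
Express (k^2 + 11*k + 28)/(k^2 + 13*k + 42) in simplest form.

(k + 4)/(k + 6)

Factor: k^2 + 11*k + 28 = (k + 4)*(k + 7);  k^2 + 13*k + 42 = (k + 7)*(k + 6)
Cancel the common factor (k + 7).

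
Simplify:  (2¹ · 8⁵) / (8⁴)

2^4

2¹ = 2^1; 8⁵ = 2^15; 8⁴ = 2^12
Combine exponents: 2^4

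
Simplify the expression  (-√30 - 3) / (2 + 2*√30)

(-27 - 2*√30)/58

Multiply numerator and denominator by -2*√30 + 2.
Denominator becomes -116; numerator becomes 4*√30 + 54.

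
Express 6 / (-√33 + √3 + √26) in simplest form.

(6*√33 + 15*√26 + 84*√3 + 9*√286)/74

Group as (√3 + √26) - √33; multiply by (√3 + √26) + √33, then rationalise the remaining surd.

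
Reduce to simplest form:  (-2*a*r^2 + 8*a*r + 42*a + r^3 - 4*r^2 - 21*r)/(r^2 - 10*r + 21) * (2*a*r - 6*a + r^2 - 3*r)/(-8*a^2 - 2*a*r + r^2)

(-2*a*r - 6*a + r^2 + 3*r)/(-4*a + r)

Factor: -2*a*r^2 + 8*a*r + 42*a + r^3 - 4*r^2 - 21*r = (r + 3)*(-2*a + r)*(r - 7);  r^2 - 10*r + 21 = (r - 7)*(r - 3);  2*a*r - 6*a + r^2 - 3*r = (r - 3)*(2*a + r);  -8*a^2 - 2*a*r + r^2 = (-4*a + r)*(2*a + r)
Cancel the common factors (2*a + r), (r - 7), (r - 3).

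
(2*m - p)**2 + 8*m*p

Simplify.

After expansion: 4*m**2 + 4*m*p + p**2 — a perfect-square trinomial.

(2*m + p)**2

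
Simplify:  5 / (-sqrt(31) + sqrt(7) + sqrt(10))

(35*sqrt(31) + 70*sqrt(10) + 85*sqrt(7) + 5*sqrt(2170))/42

Group as (sqrt(7) + sqrt(10)) - sqrt(31); multiply by (sqrt(7) + sqrt(10)) + sqrt(31), then rationalise the remaining surd.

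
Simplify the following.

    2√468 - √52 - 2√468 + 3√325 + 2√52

2√468 = 12*√13; √52 = 2*√13; 2√468 = 12*√13; 3√325 = 15*√13; 2√52 = 4*√13
Combine: (12 - 2 - 12 + 15 + 4)·√13 = 17*√13

17*√13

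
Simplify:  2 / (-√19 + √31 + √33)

(-90*√19 + 34*√33 + 42*√31 + 4*√19437)/2067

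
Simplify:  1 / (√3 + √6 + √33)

Group as (√6 + √33) + √3; multiply by (√6 + √33) - √3, then rationalise the remaining surd.

(-5*√6 - 6*√3 + √66 + 4*√33)/84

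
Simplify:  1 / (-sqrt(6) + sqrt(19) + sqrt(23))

Group as (sqrt(19) + sqrt(23)) - sqrt(6); multiply by (sqrt(19) + sqrt(23)) + sqrt(6), then rationalise the remaining surd.

(-18*sqrt(6) + sqrt(23) + 5*sqrt(19) + sqrt(2622))/226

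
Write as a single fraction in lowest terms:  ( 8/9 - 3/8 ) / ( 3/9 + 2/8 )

37/42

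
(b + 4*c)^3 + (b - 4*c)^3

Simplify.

Binomially expand both and collect terms in b, (4*c).

2*b*(b^2 + 48*c^2)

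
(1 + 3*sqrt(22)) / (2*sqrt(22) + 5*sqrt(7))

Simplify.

Multiply numerator and denominator by -5*sqrt(7) + 2*sqrt(22).
Denominator becomes -87; numerator becomes -15*sqrt(154) - 5*sqrt(7) + 2*sqrt(22) + 132.

(-132 - 2*sqrt(22) + 5*sqrt(7) + 15*sqrt(154))/87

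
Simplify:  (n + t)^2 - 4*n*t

Expand the square and combine the 4*n*t term.

(n - t)^2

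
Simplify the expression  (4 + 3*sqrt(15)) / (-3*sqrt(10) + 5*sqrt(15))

(12*sqrt(10) + 20*sqrt(15) + 45*sqrt(6) + 225)/285

Multiply numerator and denominator by 3*sqrt(10) + 5*sqrt(15).
Denominator becomes 285; numerator becomes 12*sqrt(10) + 20*sqrt(15) + 45*sqrt(6) + 225.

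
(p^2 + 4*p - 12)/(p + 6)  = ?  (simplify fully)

Factor: p^2 + 4*p - 12 = (p + 6)*(p - 2)
Cancel the common factor (p + 6).

p - 2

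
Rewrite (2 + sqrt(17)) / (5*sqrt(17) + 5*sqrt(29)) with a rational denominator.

Multiply numerator and denominator by -5*sqrt(29) + 5*sqrt(17).
Denominator becomes -300; numerator becomes -5*sqrt(493) - 10*sqrt(29) + 10*sqrt(17) + 85.

(-17 - 2*sqrt(17) + 2*sqrt(29) + sqrt(493))/60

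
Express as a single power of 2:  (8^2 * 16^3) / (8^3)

2^9

8^2 = 2^6; 16^3 = 2^12; 8^3 = 2^9
Combine exponents: 2^9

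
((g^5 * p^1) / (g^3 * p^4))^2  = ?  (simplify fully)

Inside the bracket: g^2 * (p^-3)
Raise to the power 2: g^4 * (p^-6)

g^4/p^6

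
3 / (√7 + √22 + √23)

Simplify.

(-3*√3542 + 9*√23 + 12*√22 + 57*√7)/290

Group as (√7 + √22) + √23; multiply by (√7 + √22) - √23, then rationalise the remaining surd.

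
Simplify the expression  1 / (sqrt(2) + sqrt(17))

(-sqrt(2) + sqrt(17))/15

Multiply numerator and denominator by -sqrt(2) + sqrt(17).
Denominator becomes 15; numerator becomes -sqrt(2) + sqrt(17).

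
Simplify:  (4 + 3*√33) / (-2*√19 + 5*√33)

(8*√19 + 20*√33 + 6*√627 + 495)/749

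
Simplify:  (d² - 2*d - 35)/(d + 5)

d - 7

Factor: d² - 2*d - 35 = (d - 7)·(d + 5)
Cancel the common factor (d + 5).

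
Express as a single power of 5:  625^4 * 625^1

5^20

625^4 = 5^16; 625^1 = 5^4
Combine exponents: 5^20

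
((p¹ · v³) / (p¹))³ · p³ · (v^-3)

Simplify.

Inside the bracket: v³
Raise to the power 3: v⁹
Multiply by p³ · (v^-3): add exponents.

p³*v⁶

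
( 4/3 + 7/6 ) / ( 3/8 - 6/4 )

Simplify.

-20/9

Numerator: 4/3 + 7/6 = 5/2
Denominator: 3/8 - 6/4 = -9/8
Divide: (5/2) · (-8/9) = -20/9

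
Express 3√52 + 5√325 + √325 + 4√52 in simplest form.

44*√13

3√52 = 6*√13; 5√325 = 25*√13; √325 = 5*√13; 4√52 = 8*√13
Combine: (6 + 25 + 5 + 8)·√13 = 44*√13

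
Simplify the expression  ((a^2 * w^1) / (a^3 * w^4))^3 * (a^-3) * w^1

Inside the bracket: (a^-1) * (w^-3)
Raise to the power 3: (a^-3) * (w^-9)
Multiply by (a^-3) * w^1: add exponents.

1/(a^6*w^8)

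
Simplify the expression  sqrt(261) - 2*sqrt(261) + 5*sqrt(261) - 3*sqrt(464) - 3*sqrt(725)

sqrt(261) = 3*sqrt(29); 2*sqrt(261) = 6*sqrt(29); 5*sqrt(261) = 15*sqrt(29); 3*sqrt(464) = 12*sqrt(29); 3*sqrt(725) = 15*sqrt(29)
Combine: (3 - 6 + 15 - 12 - 15)·sqrt(29) = -15*sqrt(29)

-15*sqrt(29)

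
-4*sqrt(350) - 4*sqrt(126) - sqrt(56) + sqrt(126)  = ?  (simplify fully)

-31*sqrt(14)

4*sqrt(350) = 20*sqrt(14); 4*sqrt(126) = 12*sqrt(14); sqrt(56) = 2*sqrt(14); sqrt(126) = 3*sqrt(14)
Combine: (-20 - 12 - 2 + 3)·sqrt(14) = -31*sqrt(14)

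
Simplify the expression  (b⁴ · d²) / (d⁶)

b⁴/d⁴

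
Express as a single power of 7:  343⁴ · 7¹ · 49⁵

7^23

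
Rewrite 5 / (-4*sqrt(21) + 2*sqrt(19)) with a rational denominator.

Multiply numerator and denominator by 2*sqrt(19) + 4*sqrt(21).
Denominator becomes -260; numerator becomes 10*sqrt(19) + 20*sqrt(21).

(-2*sqrt(21) - sqrt(19))/26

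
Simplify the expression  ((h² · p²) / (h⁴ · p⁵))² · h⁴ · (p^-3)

p^(-9)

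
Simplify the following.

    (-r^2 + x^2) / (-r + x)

Factor x^2 - r^2 and cancel (-r + x).

r + x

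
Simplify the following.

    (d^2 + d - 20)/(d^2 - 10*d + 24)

Factor: d^2 + d - 20 = (d - 4)*(d + 5);  d^2 - 10*d + 24 = (d - 4)*(d - 6)
Cancel the common factor (d - 4).

(d + 5)/(d - 6)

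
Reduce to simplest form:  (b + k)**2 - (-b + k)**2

Write as f(k,b) - f(k,-b) and expand.

4*b*k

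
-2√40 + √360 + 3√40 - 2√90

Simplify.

2√40 = 4*√10; √360 = 6*√10; 3√40 = 6*√10; 2√90 = 6*√10
Combine: (-4 + 6 + 6 - 6)·√10 = 2*√10

2*√10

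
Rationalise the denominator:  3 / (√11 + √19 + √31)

(-6*√6479 - 3*√31 + 69*√19 + 117*√11)/835

Group as (√11 + √31) + √19; multiply by (√11 + √31) - √19, then rationalise the remaining surd.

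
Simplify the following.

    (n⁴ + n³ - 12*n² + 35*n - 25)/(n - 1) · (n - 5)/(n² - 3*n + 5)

Factor: n⁴ + n³ - 12*n² + 35*n - 25 = (n² - 3*n + 5)·(n + 5)·(n - 1)
Cancel the common factors (n² - 3*n + 5), (n - 1).

n² - 25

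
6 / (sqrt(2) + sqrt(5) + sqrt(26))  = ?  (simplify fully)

(-46*sqrt(5) - 58*sqrt(2) + 8*sqrt(65) + 38*sqrt(26))/107

Group as (sqrt(2) + sqrt(5)) + sqrt(26); multiply by (sqrt(2) + sqrt(5)) - sqrt(26), then rationalise the remaining surd.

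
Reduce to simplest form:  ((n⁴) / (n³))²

Inside the bracket: n¹
Raise to the power 2: n²

n²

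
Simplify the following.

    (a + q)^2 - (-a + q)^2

4*a*q

Write as f(q,a) - f(q,-a) and expand.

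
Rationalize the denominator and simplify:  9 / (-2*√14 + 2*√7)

(-9*√14 - 9*√7)/14

Multiply numerator and denominator by 2*√7 + 2*√14.
Denominator becomes -28; numerator becomes 18*√7 + 18*√14.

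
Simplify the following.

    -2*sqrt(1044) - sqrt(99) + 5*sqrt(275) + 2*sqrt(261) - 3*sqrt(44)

2*sqrt(1044) = 12*sqrt(29); sqrt(99) = 3*sqrt(11); 5*sqrt(275) = 25*sqrt(11); 2*sqrt(261) = 6*sqrt(29); 3*sqrt(44) = 6*sqrt(11)

-6*sqrt(29) + 16*sqrt(11)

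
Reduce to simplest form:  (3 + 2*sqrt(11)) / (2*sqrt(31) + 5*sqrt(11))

Multiply numerator and denominator by -2*sqrt(31) + 5*sqrt(11).
Denominator becomes 151; numerator becomes -4*sqrt(341) - 6*sqrt(31) + 15*sqrt(11) + 110.

(-4*sqrt(341) - 6*sqrt(31) + 15*sqrt(11) + 110)/151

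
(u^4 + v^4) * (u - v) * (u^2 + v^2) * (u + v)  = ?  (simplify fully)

u^8 - v^8

Pair the conjugate factors: (u+v)(u-v) = u^2 - v^2, then repeat with the next factor.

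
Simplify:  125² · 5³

5^9

125² = 5^6; 5³ = 5^3
Combine exponents: 5^9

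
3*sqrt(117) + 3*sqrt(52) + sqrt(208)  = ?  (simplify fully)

3*sqrt(117) = 9*sqrt(13); 3*sqrt(52) = 6*sqrt(13); sqrt(208) = 4*sqrt(13)
Combine: (9 + 6 + 4)·sqrt(13) = 19*sqrt(13)

19*sqrt(13)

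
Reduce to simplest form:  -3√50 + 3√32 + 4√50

17*√2

3√50 = 15*√2; 3√32 = 12*√2; 4√50 = 20*√2
Combine: (-15 + 12 + 20)·√2 = 17*√2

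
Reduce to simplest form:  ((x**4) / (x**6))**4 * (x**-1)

Inside the bracket: (x**-2)
Raise to the power 4: (x**-8)
Multiply by (x**-1): add exponents.

x**(-9)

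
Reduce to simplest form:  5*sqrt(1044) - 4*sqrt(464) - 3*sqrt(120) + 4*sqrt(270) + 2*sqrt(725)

5*sqrt(1044) = 30*sqrt(29); 4*sqrt(464) = 16*sqrt(29); 3*sqrt(120) = 6*sqrt(30); 4*sqrt(270) = 12*sqrt(30); 2*sqrt(725) = 10*sqrt(29)

6*sqrt(30) + 24*sqrt(29)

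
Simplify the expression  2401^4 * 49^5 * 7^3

2401^4 = 7^16; 49^5 = 7^10; 7^3 = 7^3
Combine exponents: 7^29

7^29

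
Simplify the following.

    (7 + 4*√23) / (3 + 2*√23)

(2*√23 + 163)/83

Multiply numerator and denominator by -2*√23 + 3.
Denominator becomes -83; numerator becomes -163 - 2*√23.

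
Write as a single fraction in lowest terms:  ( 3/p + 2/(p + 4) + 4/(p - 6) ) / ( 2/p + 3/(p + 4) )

(9*p² - 2*p - 72)/(5*p² - 22*p - 48)

Numerator: 3/p + 2/(p + 4) + 4/(p - 6) = (9*p² - 2*p - 72)/(p³ - 2*p² - 24*p)
Denominator: 2/p + 3/(p + 4) = (5*p + 8)/(p² + 4*p)
Divide: ((9*p² - 2*p - 72)/(p³ - 2*p² - 24*p)) · ((p² + 4*p)/(5*p + 8)) = (9*p² - 2*p - 72)/(5*p² - 22*p - 48)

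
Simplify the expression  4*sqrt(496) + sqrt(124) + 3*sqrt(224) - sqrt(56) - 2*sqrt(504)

-2*sqrt(14) + 18*sqrt(31)

4*sqrt(496) = 16*sqrt(31); sqrt(124) = 2*sqrt(31); 3*sqrt(224) = 12*sqrt(14); sqrt(56) = 2*sqrt(14); 2*sqrt(504) = 12*sqrt(14)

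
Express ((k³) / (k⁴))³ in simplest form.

k^(-3)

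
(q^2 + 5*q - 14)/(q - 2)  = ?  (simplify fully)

Factor: q^2 + 5*q - 14 = (q + 7)*(q - 2)
Cancel the common factor (q - 2).

q + 7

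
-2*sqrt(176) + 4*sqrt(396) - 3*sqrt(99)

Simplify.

7*sqrt(11)

2*sqrt(176) = 8*sqrt(11); 4*sqrt(396) = 24*sqrt(11); 3*sqrt(99) = 9*sqrt(11)
Combine: (-8 + 24 - 9)·sqrt(11) = 7*sqrt(11)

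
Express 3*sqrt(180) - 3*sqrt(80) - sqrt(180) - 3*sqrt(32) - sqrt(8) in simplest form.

3*sqrt(180) = 18*sqrt(5); 3*sqrt(80) = 12*sqrt(5); sqrt(180) = 6*sqrt(5); 3*sqrt(32) = 12*sqrt(2); sqrt(8) = 2*sqrt(2)

-14*sqrt(2)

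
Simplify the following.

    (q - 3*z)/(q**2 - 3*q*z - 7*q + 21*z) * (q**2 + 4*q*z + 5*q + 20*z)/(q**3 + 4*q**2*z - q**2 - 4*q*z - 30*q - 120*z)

Factor: q**2 - 3*q*z - 7*q + 21*z = (q - 3*z)*(q - 7);  q**2 + 4*q*z + 5*q + 20*z = (q + 5)*(q + 4*z);  q**3 + 4*q**2*z - q**2 - 4*q*z - 30*q - 120*z = (q + 5)*(q - 6)*(q + 4*z)
Cancel the common factors (q + 4*z), (q + 5), (q - 3*z).

1/(q**2 - 13*q + 42)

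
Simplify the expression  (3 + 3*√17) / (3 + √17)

(-3*√17 + 21)/4

Multiply numerator and denominator by -√17 + 3.
Denominator becomes -8; numerator becomes -42 + 6*√17.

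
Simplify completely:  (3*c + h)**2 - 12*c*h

(3*c - h)**2

Expand the square and combine the 12*c*h term.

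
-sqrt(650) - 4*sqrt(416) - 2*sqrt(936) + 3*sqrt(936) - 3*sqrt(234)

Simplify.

-24*sqrt(26)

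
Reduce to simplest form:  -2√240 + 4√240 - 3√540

-10*√15

2√240 = 8*√15; 4√240 = 16*√15; 3√540 = 18*√15
Combine: (-8 + 16 - 18)·√15 = -10*√15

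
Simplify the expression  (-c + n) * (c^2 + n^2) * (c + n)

Telescope via difference of squares: (n+c)(n-c) = -c^2 + n^2, then repeat with the next factor.

-c^4 + n^4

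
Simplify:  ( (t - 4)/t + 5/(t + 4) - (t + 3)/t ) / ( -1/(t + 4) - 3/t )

(t + 14)/(2*t + 6)

Numerator: (t - 4)/t + 5/(t + 4) - (t + 3)/t = (-2*t - 28)/(t^2 + 4*t)
Denominator: -1/(t + 4) - 3/t = (-4*t - 12)/(t^2 + 4*t)
Divide: ((-2*t - 28)/(t^2 + 4*t)) · ((t^2 + 4*t)/(-4*t - 12)) = (t + 14)/(2*t + 6)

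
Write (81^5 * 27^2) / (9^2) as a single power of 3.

3^22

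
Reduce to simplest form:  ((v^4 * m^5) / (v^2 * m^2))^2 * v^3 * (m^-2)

Inside the bracket: v^2 * m^3
Raise to the power 2: v^4 * m^6
Multiply by v^3 * (m^-2): add exponents.

m^4*v^7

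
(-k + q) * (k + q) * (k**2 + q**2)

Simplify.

Pair the conjugate factors: (q+k)(q-k) = -k**2 + q**2, then repeat with the next factor.

-k**4 + q**4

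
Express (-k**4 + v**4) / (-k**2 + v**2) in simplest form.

Factor v**4 - k**4 and cancel (-k**2 + v**2).

k**2 + v**2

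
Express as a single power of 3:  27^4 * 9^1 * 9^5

3^24

27^4 = 3^12; 9^1 = 3^2; 9^5 = 3^10
Combine exponents: 3^24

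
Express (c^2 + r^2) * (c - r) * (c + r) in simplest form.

(c+r)(c-r) = c^2 - r^2; continue pairing.

c^4 - r^4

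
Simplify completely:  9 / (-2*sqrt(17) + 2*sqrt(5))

(-3*sqrt(17) - 3*sqrt(5))/8

Multiply numerator and denominator by 2*sqrt(5) + 2*sqrt(17).
Denominator becomes -48; numerator becomes 18*sqrt(5) + 18*sqrt(17).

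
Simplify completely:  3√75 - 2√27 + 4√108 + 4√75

53*√3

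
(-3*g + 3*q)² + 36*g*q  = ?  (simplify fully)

Expand the square and combine the 36*g*q term.

9*(g + q)²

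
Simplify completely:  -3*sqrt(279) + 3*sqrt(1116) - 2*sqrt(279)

3*sqrt(279) = 9*sqrt(31); 3*sqrt(1116) = 18*sqrt(31); 2*sqrt(279) = 6*sqrt(31)
Combine: (-9 + 18 - 6)·sqrt(31) = 3*sqrt(31)

3*sqrt(31)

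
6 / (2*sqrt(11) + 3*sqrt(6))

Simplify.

Multiply numerator and denominator by -3*sqrt(6) + 2*sqrt(11).
Denominator becomes -10; numerator becomes -18*sqrt(6) + 12*sqrt(11).

(-6*sqrt(11) + 9*sqrt(6))/5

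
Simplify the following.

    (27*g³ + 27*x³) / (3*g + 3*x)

9*g² - 9*g*x + 9*x²

Apply the sum-of-cubes factorisation and cancel (3*g + 3*x).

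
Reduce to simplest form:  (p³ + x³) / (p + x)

p² - p*x + x²

Apply the sum-of-cubes factorisation and cancel (p + x).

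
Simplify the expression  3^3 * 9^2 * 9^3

3^13

3^3 = 3^3; 9^2 = 3^4; 9^3 = 3^6
Combine exponents: 3^13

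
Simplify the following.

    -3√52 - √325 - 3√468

-29*√13

3√52 = 6*√13; √325 = 5*√13; 3√468 = 18*√13
Combine: (-6 - 5 - 18)·√13 = -29*√13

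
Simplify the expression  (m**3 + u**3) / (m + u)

Factor as (a+b)(a**2-ab+b**2) with a=m, b=u.

m**2 - m*u + u**2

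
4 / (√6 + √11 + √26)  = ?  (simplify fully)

Group as (√11 + √26) + √6; multiply by (√11 + √26) - √6, then rationalise the remaining surd.

(-16*√429 - 36*√26 + 84*√11 + 124*√6)/183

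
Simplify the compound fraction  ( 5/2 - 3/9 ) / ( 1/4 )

26/3

Numerator: 5/2 - 3/9 = 13/6
Denominator: 1/4 = 1/4
Divide: (13/6) · (4) = 26/3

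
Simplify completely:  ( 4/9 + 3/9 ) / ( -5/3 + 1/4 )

Numerator: 4/9 + 3/9 = 7/9
Denominator: -5/3 + 1/4 = -17/12
Divide: (7/9) · (-12/17) = -28/51

-28/51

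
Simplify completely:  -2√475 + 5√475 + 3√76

21*√19

2√475 = 10*√19; 5√475 = 25*√19; 3√76 = 6*√19
Combine: (-10 + 25 + 6)·√19 = 21*√19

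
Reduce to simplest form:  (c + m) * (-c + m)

(m+c)(m-c) = -c^2 + m^2.

-c^2 + m^2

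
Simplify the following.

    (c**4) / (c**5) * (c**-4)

c**(-5)

Quotient: (c**-1)
Multiply by (c**-4): add exponents.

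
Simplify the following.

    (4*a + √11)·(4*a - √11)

16*a² - 11

(4*a)^2 - (√11)^2 = 16*a² - 11.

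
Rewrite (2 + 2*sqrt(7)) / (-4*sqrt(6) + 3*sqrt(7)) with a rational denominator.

(-8*sqrt(42) - 42 - 8*sqrt(6) - 6*sqrt(7))/33

Multiply numerator and denominator by 3*sqrt(7) + 4*sqrt(6).
Denominator becomes -33; numerator becomes 6*sqrt(7) + 8*sqrt(6) + 42 + 8*sqrt(42).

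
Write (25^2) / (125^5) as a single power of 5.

5^(-11)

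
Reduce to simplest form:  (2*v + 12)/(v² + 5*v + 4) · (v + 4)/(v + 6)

2/(v + 1)

Factor: 2*v + 12 = 2·(v + 6);  v² + 5*v + 4 = (v + 1)·(v + 4)
Cancel the common factors (v + 6), (v + 4).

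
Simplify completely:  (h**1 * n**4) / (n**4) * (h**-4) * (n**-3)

Quotient: h**1
Multiply by (h**-4) * (n**-3): add exponents.

1/(h**3*n**3)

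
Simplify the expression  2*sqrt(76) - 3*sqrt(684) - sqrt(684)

2*sqrt(76) = 4*sqrt(19); 3*sqrt(684) = 18*sqrt(19); sqrt(684) = 6*sqrt(19)
Combine: (4 - 18 - 6)·sqrt(19) = -20*sqrt(19)

-20*sqrt(19)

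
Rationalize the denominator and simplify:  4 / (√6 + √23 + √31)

Group as (√23 + √31) + √6; multiply by (√23 + √31) - √6, then rationalise the remaining surd.

(-2*√4278 - 2*√31 + 14*√23 + 48*√6)/137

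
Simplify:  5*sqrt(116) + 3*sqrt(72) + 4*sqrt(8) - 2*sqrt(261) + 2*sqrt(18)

4*sqrt(29) + 32*sqrt(2)

5*sqrt(116) = 10*sqrt(29); 3*sqrt(72) = 18*sqrt(2); 4*sqrt(8) = 8*sqrt(2); 2*sqrt(261) = 6*sqrt(29); 2*sqrt(18) = 6*sqrt(2)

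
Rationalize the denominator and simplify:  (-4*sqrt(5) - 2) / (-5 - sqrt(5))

Multiply numerator and denominator by -5 + sqrt(5).
Denominator becomes 20; numerator becomes -10 + 18*sqrt(5).

(-5 + 9*sqrt(5))/10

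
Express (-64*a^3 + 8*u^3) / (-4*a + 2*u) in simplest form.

16*a^2 + 8*a*u + 4*u^2

(2*u)^3 - (4*a)^3 = (-4*a + 2*u)(16*a^2 + 8*a*u + 4*u^2).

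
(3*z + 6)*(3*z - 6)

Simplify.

9*z**2 - 36

(3*z)**2 - (6)**2 = 9*z**2 - 36.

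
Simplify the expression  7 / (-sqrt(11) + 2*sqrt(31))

(7*sqrt(11) + 14*sqrt(31))/113

Multiply numerator and denominator by sqrt(11) + 2*sqrt(31).
Denominator becomes 113; numerator becomes 7*sqrt(11) + 14*sqrt(31).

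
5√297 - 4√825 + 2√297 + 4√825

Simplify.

5√297 = 15*√33; 4√825 = 20*√33; 2√297 = 6*√33; 4√825 = 20*√33
Combine: (15 - 20 + 6 + 20)·√33 = 21*√33

21*√33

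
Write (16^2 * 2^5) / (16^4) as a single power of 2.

16^2 = 2^8; 2^5 = 2^5; 16^4 = 2^16
Combine exponents: 2^(-3)

2^(-3)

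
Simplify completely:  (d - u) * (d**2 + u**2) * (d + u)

d**4 - u**4

Telescope via difference of squares: (d+u)(d-u) = d**2 - u**2, then repeat with the next factor.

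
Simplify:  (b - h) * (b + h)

b^2 - h^2

Pair the conjugate factors: (b+h)(b-h) = b^2 - h^2.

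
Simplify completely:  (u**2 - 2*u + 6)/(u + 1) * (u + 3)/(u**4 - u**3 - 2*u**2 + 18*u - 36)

1/(u**2 - u - 2)

Factor: u**4 - u**3 - 2*u**2 + 18*u - 36 = (u + 3)*(u**2 - 2*u + 6)*(u - 2)
Cancel the common factors (u**2 - 2*u + 6), (u + 3).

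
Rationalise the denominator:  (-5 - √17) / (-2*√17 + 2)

Multiply numerator and denominator by 2 + 2*√17.
Denominator becomes -64; numerator becomes -12*√17 - 44.

(11 + 3*√17)/16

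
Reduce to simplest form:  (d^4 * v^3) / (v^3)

d^4

Quotient: d^4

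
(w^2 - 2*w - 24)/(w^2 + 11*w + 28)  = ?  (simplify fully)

Factor: w^2 - 2*w - 24 = (w - 6)*(w + 4);  w^2 + 11*w + 28 = (w + 4)*(w + 7)
Cancel the common factor (w + 4).

(w - 6)/(w + 7)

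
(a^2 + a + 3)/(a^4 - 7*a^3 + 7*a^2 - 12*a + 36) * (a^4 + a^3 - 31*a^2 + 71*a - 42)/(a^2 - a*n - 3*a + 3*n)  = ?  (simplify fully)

(a^2 + 6*a - 7)/(a^2 - a*n - 6*a + 6*n)

Factor: a^4 - 7*a^3 + 7*a^2 - 12*a + 36 = (a - 2)*(a^2 + a + 3)*(a - 6);  a^4 + a^3 - 31*a^2 + 71*a - 42 = (a - 2)*(a - 3)*(a - 1)*(a + 7);  a^2 - a*n - 3*a + 3*n = (a - n)*(a - 3)
Cancel the common factors (a^2 + a + 3), (a - 3), (a - 2).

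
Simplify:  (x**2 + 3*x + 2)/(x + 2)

Factor: x**2 + 3*x + 2 = (x + 2)*(x + 1)
Cancel the common factor (x + 2).

x + 1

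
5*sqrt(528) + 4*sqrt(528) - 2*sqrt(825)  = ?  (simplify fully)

26*sqrt(33)

5*sqrt(528) = 20*sqrt(33); 4*sqrt(528) = 16*sqrt(33); 2*sqrt(825) = 10*sqrt(33)
Combine: (20 + 16 - 10)·sqrt(33) = 26*sqrt(33)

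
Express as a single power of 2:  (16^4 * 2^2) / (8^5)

2^3

16^4 = 2^16; 2^2 = 2^2; 8^5 = 2^15
Combine exponents: 2^3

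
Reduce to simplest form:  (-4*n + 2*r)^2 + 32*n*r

Expand the square and combine the 32*n*r term.

4*(2*n + r)^2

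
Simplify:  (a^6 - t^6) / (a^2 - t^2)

a^6 - t^6 factors as -(-a + t)*(a + t)*(a^2 - a*t + t^2)*(a^2 + a*t + t^2).

a^4 + a^2*t^2 + t^4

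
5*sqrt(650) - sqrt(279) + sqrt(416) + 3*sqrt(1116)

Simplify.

15*sqrt(31) + 29*sqrt(26)

5*sqrt(650) = 25*sqrt(26); sqrt(279) = 3*sqrt(31); sqrt(416) = 4*sqrt(26); 3*sqrt(1116) = 18*sqrt(31)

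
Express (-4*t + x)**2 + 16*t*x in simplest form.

Expand the square and combine the 16*t*x term.

(4*t + x)**2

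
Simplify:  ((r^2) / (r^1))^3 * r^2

Inside the bracket: r^1
Raise to the power 3: r^3
Multiply by r^2: add exponents.

r^5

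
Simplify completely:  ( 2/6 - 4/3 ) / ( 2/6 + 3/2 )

-6/11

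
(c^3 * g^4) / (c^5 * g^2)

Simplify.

Quotient: (c^-2) * g^2

g^2/c^2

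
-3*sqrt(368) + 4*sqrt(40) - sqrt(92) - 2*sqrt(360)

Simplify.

-14*sqrt(23) - 4*sqrt(10)

3*sqrt(368) = 12*sqrt(23); 4*sqrt(40) = 8*sqrt(10); sqrt(92) = 2*sqrt(23); 2*sqrt(360) = 12*sqrt(10)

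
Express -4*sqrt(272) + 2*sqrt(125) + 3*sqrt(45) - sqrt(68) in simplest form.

4*sqrt(272) = 16*sqrt(17); 2*sqrt(125) = 10*sqrt(5); 3*sqrt(45) = 9*sqrt(5); sqrt(68) = 2*sqrt(17)

-18*sqrt(17) + 19*sqrt(5)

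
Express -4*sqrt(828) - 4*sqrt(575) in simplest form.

-44*sqrt(23)

4*sqrt(828) = 24*sqrt(23); 4*sqrt(575) = 20*sqrt(23)
Combine: (-24 - 20)·sqrt(23) = -44*sqrt(23)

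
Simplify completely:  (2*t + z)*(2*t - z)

4*t^2 - z^2

Difference of squares with P = 2*t, Q = z.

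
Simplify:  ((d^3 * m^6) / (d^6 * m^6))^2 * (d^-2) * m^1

m/d^8

Inside the bracket: (d^-3)
Raise to the power 2: (d^-6)
Multiply by (d^-2) * m^1: add exponents.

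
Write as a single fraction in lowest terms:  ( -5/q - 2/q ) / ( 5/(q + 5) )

(-7*q - 35)/(5*q)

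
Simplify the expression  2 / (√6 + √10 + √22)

Group as (√10 + √22) + √6; multiply by (√10 + √22) - √6, then rationalise the remaining surd.

(-2*√330 - 3*√22 + 9*√10 + 13*√6)/51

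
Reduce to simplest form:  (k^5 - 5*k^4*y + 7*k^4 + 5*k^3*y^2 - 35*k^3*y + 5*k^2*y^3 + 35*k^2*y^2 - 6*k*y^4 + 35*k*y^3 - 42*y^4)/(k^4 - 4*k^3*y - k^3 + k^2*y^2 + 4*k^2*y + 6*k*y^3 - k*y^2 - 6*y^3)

(k^2 - k*y + 7*k - 7*y)/(k - 1)

Factor: k^5 - 5*k^4*y + 7*k^4 + 5*k^3*y^2 - 35*k^3*y + 5*k^2*y^3 + 35*k^2*y^2 - 6*k*y^4 + 35*k*y^3 - 42*y^4 = (k + y)*(k - 2*y)*(k - y)*(k - 3*y)*(k + 7);  k^4 - 4*k^3*y - k^3 + k^2*y^2 + 4*k^2*y + 6*k*y^3 - k*y^2 - 6*y^3 = (k + y)*(k - 3*y)*(k - 1)*(k - 2*y)
Cancel the common factors (k - 3*y), (k - 2*y), (k + y).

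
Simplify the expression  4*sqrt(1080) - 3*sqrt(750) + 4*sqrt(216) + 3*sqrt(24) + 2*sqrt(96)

9*sqrt(30) + 38*sqrt(6)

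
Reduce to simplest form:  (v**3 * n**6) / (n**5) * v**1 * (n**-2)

Quotient: v**3 * n**1
Multiply by v**1 * (n**-2): add exponents.

v**4/n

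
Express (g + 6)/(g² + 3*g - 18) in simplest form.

1/(g - 3)

Factor: g² + 3*g - 18 = (g + 6)·(g - 3)
Cancel the common factor (g + 6).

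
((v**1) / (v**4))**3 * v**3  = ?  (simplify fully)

v**(-6)

Inside the bracket: (v**-3)
Raise to the power 3: (v**-9)
Multiply by v**3: add exponents.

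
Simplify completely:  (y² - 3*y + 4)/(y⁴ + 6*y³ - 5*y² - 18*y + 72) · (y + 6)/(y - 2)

Factor: y⁴ + 6*y³ - 5*y² - 18*y + 72 = (y + 3)·(y + 6)·(y² - 3*y + 4)
Cancel the common factors (y² - 3*y + 4), (y + 6).

1/(y² + y - 6)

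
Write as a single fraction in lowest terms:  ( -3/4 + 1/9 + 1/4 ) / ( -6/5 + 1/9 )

Numerator: -3/4 + 1/9 + 1/4 = -7/18
Denominator: -6/5 + 1/9 = -49/45
Divide: (-7/18) · (-45/49) = 5/14

5/14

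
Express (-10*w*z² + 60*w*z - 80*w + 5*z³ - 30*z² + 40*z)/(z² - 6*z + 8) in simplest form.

-10*w + 5*z

Factor: -10*w*z² + 60*w*z - 80*w + 5*z³ - 30*z² + 40*z = 5·(-2*w + z)·(z - 2)·(z - 4);  z² - 6*z + 8 = (z - 2)·(z - 4)
Cancel the common factors (z - 4), (z - 2).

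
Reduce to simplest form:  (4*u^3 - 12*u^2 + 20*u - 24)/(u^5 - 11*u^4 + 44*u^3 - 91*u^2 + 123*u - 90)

4/(u^2 - 8*u + 15)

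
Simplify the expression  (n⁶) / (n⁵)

n

Quotient: n¹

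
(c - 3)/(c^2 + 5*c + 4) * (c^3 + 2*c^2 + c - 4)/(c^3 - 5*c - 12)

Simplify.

Factor: c^2 + 5*c + 4 = (c + 1)*(c + 4);  c^3 + 2*c^2 + c - 4 = (c^2 + 3*c + 4)*(c - 1);  c^3 - 5*c - 12 = (c^2 + 3*c + 4)*(c - 3)
Cancel the common factors (c^2 + 3*c + 4), (c - 3).

(c - 1)/(c^2 + 5*c + 4)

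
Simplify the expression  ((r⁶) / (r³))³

Inside the bracket: r³
Raise to the power 3: r⁹

r⁹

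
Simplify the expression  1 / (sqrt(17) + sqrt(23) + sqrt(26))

Group as (sqrt(17) + sqrt(23)) + sqrt(26); multiply by (sqrt(17) + sqrt(23)) - sqrt(26), then rationalise the remaining surd.

(-sqrt(10166) + 7*sqrt(26) + 10*sqrt(23) + 16*sqrt(17))/684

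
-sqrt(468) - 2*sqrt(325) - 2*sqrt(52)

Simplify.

-20*sqrt(13)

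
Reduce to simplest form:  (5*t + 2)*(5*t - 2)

25*t^2 - 4

(5*t)^2 - (2)^2 = 25*t^2 - 4.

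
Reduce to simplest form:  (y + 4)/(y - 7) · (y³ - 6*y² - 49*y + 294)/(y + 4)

y² + y - 42

Factor: y³ - 6*y² - 49*y + 294 = (y - 6)·(y - 7)·(y + 7)
Cancel the common factors (y + 4), (y - 7).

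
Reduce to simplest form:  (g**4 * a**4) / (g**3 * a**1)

a**3*g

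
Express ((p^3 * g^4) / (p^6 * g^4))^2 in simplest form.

p^(-6)

Inside the bracket: (p^-3)
Raise to the power 2: (p^-6)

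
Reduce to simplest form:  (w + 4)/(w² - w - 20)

Factor: w² - w - 20 = (w + 4)·(w - 5)
Cancel the common factor (w + 4).

1/(w - 5)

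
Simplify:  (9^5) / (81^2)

9^5 = 3^10; 81^2 = 3^8
Combine exponents: 3^2

3^2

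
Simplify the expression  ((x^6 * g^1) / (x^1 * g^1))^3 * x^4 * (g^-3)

Inside the bracket: x^5
Raise to the power 3: x^15
Multiply by x^4 * (g^-3): add exponents.

x^19/g^3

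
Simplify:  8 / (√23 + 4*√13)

Multiply numerator and denominator by -4*√13 + √23.
Denominator becomes -185; numerator becomes -32*√13 + 8*√23.

(-8*√23 + 32*√13)/185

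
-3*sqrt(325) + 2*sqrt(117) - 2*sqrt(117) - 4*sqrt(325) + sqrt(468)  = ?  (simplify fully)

3*sqrt(325) = 15*sqrt(13); 2*sqrt(117) = 6*sqrt(13); 2*sqrt(117) = 6*sqrt(13); 4*sqrt(325) = 20*sqrt(13); sqrt(468) = 6*sqrt(13)
Combine: (-15 + 6 - 6 - 20 + 6)·sqrt(13) = -29*sqrt(13)

-29*sqrt(13)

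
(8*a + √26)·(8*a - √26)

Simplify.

64*a² - 26

(8*a)^2 - (√26)^2 = 64*a² - 26.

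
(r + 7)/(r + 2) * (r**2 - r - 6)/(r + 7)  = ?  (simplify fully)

r - 3

Factor: r**2 - r - 6 = (r + 2)*(r - 3)
Cancel the common factors (r + 2), (r + 7).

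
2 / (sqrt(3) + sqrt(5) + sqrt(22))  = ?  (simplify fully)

(-10*sqrt(5) - 12*sqrt(3) + sqrt(330) + 7*sqrt(22))/34

Group as (sqrt(5) + sqrt(22)) + sqrt(3); multiply by (sqrt(5) + sqrt(22)) - sqrt(3), then rationalise the remaining surd.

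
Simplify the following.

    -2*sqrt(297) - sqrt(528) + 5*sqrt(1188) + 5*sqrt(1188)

2*sqrt(297) = 6*sqrt(33); sqrt(528) = 4*sqrt(33); 5*sqrt(1188) = 30*sqrt(33); 5*sqrt(1188) = 30*sqrt(33)
Combine: (-6 - 4 + 30 + 30)·sqrt(33) = 50*sqrt(33)

50*sqrt(33)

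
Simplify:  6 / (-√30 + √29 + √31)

(-45*√30 + 42*√31 + 48*√29 + 3*√26970)/674

Group as (√29 + √31) - √30; multiply by (√29 + √31) + √30, then rationalise the remaining surd.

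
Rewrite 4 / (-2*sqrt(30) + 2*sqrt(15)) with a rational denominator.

(-2*sqrt(30) - 2*sqrt(15))/15

Multiply numerator and denominator by 2*sqrt(15) + 2*sqrt(30).
Denominator becomes -60; numerator becomes 8*sqrt(15) + 8*sqrt(30).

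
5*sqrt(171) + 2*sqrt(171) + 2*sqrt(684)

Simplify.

5*sqrt(171) = 15*sqrt(19); 2*sqrt(171) = 6*sqrt(19); 2*sqrt(684) = 12*sqrt(19)
Combine: (15 + 6 + 12)·sqrt(19) = 33*sqrt(19)

33*sqrt(19)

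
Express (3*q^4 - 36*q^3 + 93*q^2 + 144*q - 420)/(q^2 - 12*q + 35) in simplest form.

3*q^2 - 12

Factor: 3*q^4 - 36*q^3 + 93*q^2 + 144*q - 420 = 3*(q - 7)*(q + 2)*(q - 5)*(q - 2);  q^2 - 12*q + 35 = (q - 5)*(q - 7)
Cancel the common factors (q - 5), (q - 7).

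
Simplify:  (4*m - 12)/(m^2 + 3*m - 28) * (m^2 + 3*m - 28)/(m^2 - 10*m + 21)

4/(m - 7)

Factor: 4*m - 12 = 4*(m - 3);  m^2 + 3*m - 28 = (m - 4)*(m + 7);  m^2 + 3*m - 28 = (m - 4)*(m + 7);  m^2 - 10*m + 21 = (m - 7)*(m - 3)
Cancel the common factors (m + 7), (m - 3), (m - 4).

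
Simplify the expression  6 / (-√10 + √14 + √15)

(-114*√10 + 54*√15 + 66*√14 + 120*√21)/479

Group as (√14 + √15) - √10; multiply by (√14 + √15) + √10, then rationalise the remaining surd.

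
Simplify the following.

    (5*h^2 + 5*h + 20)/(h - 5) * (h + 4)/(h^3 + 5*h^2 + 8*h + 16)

5/(h - 5)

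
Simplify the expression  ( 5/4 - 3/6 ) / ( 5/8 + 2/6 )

18/23

Numerator: 5/4 - 3/6 = 3/4
Denominator: 5/8 + 2/6 = 23/24
Divide: (3/4) · (24/23) = 18/23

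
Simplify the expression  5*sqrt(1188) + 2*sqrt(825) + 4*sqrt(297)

52*sqrt(33)

5*sqrt(1188) = 30*sqrt(33); 2*sqrt(825) = 10*sqrt(33); 4*sqrt(297) = 12*sqrt(33)
Combine: (30 + 10 + 12)·sqrt(33) = 52*sqrt(33)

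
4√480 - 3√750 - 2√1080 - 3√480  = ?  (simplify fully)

-23*√30

4√480 = 16*√30; 3√750 = 15*√30; 2√1080 = 12*√30; 3√480 = 12*√30
Combine: (16 - 15 - 12 - 12)·√30 = -23*√30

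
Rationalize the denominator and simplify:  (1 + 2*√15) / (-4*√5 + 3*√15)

(4*√5 + 3*√15 + 40*√3 + 90)/55

Multiply numerator and denominator by 4*√5 + 3*√15.
Denominator becomes 55; numerator becomes 4*√5 + 3*√15 + 40*√3 + 90.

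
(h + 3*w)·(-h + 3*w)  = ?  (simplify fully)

-h² + 9*w²

Difference of squares with P = 3*w, Q = h.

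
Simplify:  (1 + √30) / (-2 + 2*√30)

Multiply numerator and denominator by -2*√30 - 2.
Denominator becomes -116; numerator becomes -62 - 4*√30.

(2*√30 + 31)/58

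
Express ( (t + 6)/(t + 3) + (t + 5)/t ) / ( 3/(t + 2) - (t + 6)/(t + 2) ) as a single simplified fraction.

Numerator: (t + 6)/(t + 3) + (t + 5)/t = (2*t^2 + 14*t + 15)/(t^2 + 3*t)
Denominator: 3/(t + 2) - (t + 6)/(t + 2) = (-t - 3)/(t + 2)
Divide: ((2*t^2 + 14*t + 15)/(t^2 + 3*t)) · ((t + 2)/(-t - 3)) = (-2*t^3 - 18*t^2 - 43*t - 30)/(t^3 + 6*t^2 + 9*t)

(-2*t^3 - 18*t^2 - 43*t - 30)/(t^3 + 6*t^2 + 9*t)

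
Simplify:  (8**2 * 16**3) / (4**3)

2**12

8**2 = 2**6; 16**3 = 2**12; 4**3 = 2**6
Combine exponents: 2**12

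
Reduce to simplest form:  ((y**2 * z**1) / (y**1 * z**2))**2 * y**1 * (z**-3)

Inside the bracket: y**1 * (z**-1)
Raise to the power 2: y**2 * (z**-2)
Multiply by y**1 * (z**-3): add exponents.

y**3/z**5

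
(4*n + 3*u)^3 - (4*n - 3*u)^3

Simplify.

Write as f((4*n),(3*u)) - f((4*n),-(3*u)) and expand.

288*n^2*u + 54*u^3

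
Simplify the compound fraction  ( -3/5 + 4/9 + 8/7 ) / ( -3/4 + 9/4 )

622/945

Numerator: -3/5 + 4/9 + 8/7 = 311/315
Denominator: -3/4 + 9/4 = 3/2
Divide: (311/315) · (2/3) = 622/945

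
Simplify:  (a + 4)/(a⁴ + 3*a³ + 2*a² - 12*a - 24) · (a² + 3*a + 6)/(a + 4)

Factor: a⁴ + 3*a³ + 2*a² - 12*a - 24 = (a + 2)·(a - 2)·(a² + 3*a + 6)
Cancel the common factors (a² + 3*a + 6), (a + 4).

1/(a² - 4)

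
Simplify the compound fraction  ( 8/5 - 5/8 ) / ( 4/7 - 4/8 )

Numerator: 8/5 - 5/8 = 39/40
Denominator: 4/7 - 4/8 = 1/14
Divide: (39/40) · (14) = 273/20

273/20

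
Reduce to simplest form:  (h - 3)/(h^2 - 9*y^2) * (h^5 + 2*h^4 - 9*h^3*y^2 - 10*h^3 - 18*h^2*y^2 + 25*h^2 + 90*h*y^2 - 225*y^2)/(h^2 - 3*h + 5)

h^2 + 2*h - 15

Factor: h^2 - 9*y^2 = (h - 3*y)*(h + 3*y);  h^5 + 2*h^4 - 9*h^3*y^2 - 10*h^3 - 18*h^2*y^2 + 25*h^2 + 90*h*y^2 - 225*y^2 = (h - 3*y)*(h + 3*y)*(h + 5)*(h^2 - 3*h + 5)
Cancel the common factors (h^2 - 3*h + 5), (h - 3*y), (h + 3*y).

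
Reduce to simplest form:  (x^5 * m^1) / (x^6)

m/x

Quotient: (x^-1) * m^1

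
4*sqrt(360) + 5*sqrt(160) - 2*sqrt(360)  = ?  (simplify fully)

32*sqrt(10)

4*sqrt(360) = 24*sqrt(10); 5*sqrt(160) = 20*sqrt(10); 2*sqrt(360) = 12*sqrt(10)
Combine: (24 + 20 - 12)·sqrt(10) = 32*sqrt(10)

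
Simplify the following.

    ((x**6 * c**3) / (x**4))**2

Inside the bracket: x**2 * c**3
Raise to the power 2: x**4 * c**6

c**6*x**4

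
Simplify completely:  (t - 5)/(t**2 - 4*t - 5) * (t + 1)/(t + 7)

1/(t + 7)

Factor: t**2 - 4*t - 5 = (t + 1)*(t - 5)
Cancel the common factors (t - 5), (t + 1).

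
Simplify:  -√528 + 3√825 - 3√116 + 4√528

√528 = 4*√33; 3√825 = 15*√33; 3√116 = 6*√29; 4√528 = 16*√33

-6*√29 + 27*√33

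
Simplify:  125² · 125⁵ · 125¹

5^24

125² = 5^6; 125⁵ = 5^15; 125¹ = 5^3
Combine exponents: 5^24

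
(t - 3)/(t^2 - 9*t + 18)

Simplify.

Factor: t^2 - 9*t + 18 = (t - 3)*(t - 6)
Cancel the common factor (t - 3).

1/(t - 6)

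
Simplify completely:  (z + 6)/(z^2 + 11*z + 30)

Factor: z^2 + 11*z + 30 = (z + 6)*(z + 5)
Cancel the common factor (z + 6).

1/(z + 5)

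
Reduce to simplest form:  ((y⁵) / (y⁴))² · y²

y⁴

Inside the bracket: y¹
Raise to the power 2: y²
Multiply by y²: add exponents.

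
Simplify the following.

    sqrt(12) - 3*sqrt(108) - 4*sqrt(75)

-36*sqrt(3)

sqrt(12) = 2*sqrt(3); 3*sqrt(108) = 18*sqrt(3); 4*sqrt(75) = 20*sqrt(3)
Combine: (2 - 18 - 20)·sqrt(3) = -36*sqrt(3)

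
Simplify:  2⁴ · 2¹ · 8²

2^11

2⁴ = 2^4; 2¹ = 2^1; 8² = 2^6
Combine exponents: 2^11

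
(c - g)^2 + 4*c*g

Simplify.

After expansion: c^2 + 2*c*g + g^2 — a perfect-square trinomial.

(c + g)^2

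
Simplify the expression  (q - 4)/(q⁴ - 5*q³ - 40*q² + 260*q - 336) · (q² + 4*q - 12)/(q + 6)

1/(q² + q - 42)

Factor: q⁴ - 5*q³ - 40*q² + 260*q - 336 = (q - 6)·(q + 7)·(q - 2)·(q - 4);  q² + 4*q - 12 = (q + 6)·(q - 2)
Cancel the common factors (q + 6), (q - 2), (q - 4).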